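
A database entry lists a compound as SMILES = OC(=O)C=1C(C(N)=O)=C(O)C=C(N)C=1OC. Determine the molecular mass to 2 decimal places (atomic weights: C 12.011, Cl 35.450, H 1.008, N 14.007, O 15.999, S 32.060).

226.19 g/mol

First, the molecular formula is C9H10N2O5 (counting implicit H from valence).
  C: 9 × 12.011 = 108.099
  H: 10 × 1.008 = 10.080
  N: 2 × 14.007 = 28.014
  O: 5 × 15.999 = 79.995
Sum: 9×12.011 + 10×1.008 + 2×14.007 + 5×15.999 = 226.188 → 226.19 g/mol.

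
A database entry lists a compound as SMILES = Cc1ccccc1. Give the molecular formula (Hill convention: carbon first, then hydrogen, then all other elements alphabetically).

C7H8

Walk through each heavy atom and fill implicit hydrogens from standard valence (C 4, N 3, O 2, S 2, halogen 1); for lowercase aromatic atoms, an aromatic c carries 1 H when it has two neighbours and 0 H with three, and aromatic n carries 0 H:
  atom 1: C, bond orders sum to 1 (valence 4) → 3 H
  atom 2: aromatic c, 3 neighbours → 0 H
  atom 3: aromatic c, 2 neighbours → 1 H
  atom 4: aromatic c, 2 neighbours → 1 H
  atom 5: aromatic c, 2 neighbours → 1 H
  atom 6: aromatic c, 2 neighbours → 1 H
  atom 7: aromatic c, 2 neighbours → 1 H
Totals → C:7, H:8.
In Hill order: C7H8.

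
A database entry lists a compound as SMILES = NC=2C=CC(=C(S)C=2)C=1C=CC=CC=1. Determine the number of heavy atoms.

14

Every atom symbol written in the SMILES (organic subset) is one heavy atom; implicit H are not written.
Heavy atoms by element → C:12, N:1, S:1.
Total: 14.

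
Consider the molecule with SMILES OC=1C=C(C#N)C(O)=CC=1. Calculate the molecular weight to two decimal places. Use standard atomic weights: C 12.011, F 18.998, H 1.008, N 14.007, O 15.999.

135.12 g/mol

First, the molecular formula is C7H5NO2 (counting implicit H from valence).
  C: 7 × 12.011 = 84.077
  H: 5 × 1.008 = 5.040
  N: 1 × 14.007 = 14.007
  O: 2 × 15.999 = 31.998
Sum: 7×12.011 + 5×1.008 + 1×14.007 + 2×15.999 = 135.122 → 135.12 g/mol.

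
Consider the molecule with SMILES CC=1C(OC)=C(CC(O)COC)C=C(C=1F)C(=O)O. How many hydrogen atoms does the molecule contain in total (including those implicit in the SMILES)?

17

Walk through each heavy atom and fill implicit hydrogens from standard valence (C 4, N 3, O 2, S 2, halogen 1):
  atom 1: C, bond orders sum to 1 (valence 4) → 3 H
  atom 2: C, bond orders sum to 4 (valence 4) → 0 H
  atom 3: C, bond orders sum to 4 (valence 4) → 0 H
  atom 4: O, bond orders sum to 2 (valence 2) → 0 H
  atom 5: C, bond orders sum to 1 (valence 4) → 3 H
  atom 6: C, bond orders sum to 4 (valence 4) → 0 H
  atom 7: C, bond orders sum to 2 (valence 4) → 2 H
  atom 8: C, bond orders sum to 3 (valence 4) → 1 H
  atom 9: O, bond orders sum to 1 (valence 2) → 1 H
  atom 10: C, bond orders sum to 2 (valence 4) → 2 H
  atom 11: O, bond orders sum to 2 (valence 2) → 0 H
  atom 12: C, bond orders sum to 1 (valence 4) → 3 H
  atom 13: C, bond orders sum to 3 (valence 4) → 1 H
  atom 14: C, bond orders sum to 4 (valence 4) → 0 H
  atom 15: C, bond orders sum to 4 (valence 4) → 0 H
  atom 16: F (halogen, monovalent) → 0 H
  atom 17: C, bond orders sum to 4 (valence 4) → 0 H
  atom 18: O, bond orders sum to 2 (valence 2) → 0 H
  atom 19: O, bond orders sum to 1 (valence 2) → 1 H
Total hydrogens: 17.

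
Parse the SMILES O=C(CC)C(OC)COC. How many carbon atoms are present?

Count every carbon token in the SMILES (each C, including those in ring-closure positions and inside branches).
Carbon count: 7.

7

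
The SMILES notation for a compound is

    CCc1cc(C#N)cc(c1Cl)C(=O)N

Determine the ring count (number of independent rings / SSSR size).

1

In SMILES, each pair of matching ring-closure digits denotes one ring-closing bond; the number of such bonds equals the number of independent rings.
Ring-closure bonds here: 1.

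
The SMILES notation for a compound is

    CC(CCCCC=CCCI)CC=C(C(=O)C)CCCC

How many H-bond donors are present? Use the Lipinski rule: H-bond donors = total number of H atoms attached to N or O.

Donors: find every N or O and count the H atoms it carries.
  atom 16 (O): bond orders sum to 2 → 0 H
Lipinski HBD = 0.

0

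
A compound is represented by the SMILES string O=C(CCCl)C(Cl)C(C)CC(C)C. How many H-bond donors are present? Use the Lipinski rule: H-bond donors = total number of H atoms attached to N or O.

Donors: find every N or O and count the H atoms it carries.
  atom 1 (O): bond orders sum to 2 → 0 H
Lipinski HBD = 0.

0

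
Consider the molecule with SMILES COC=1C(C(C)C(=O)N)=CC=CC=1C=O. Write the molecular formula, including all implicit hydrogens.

C11H13NO3

Walk through each heavy atom and fill implicit hydrogens from standard valence (C 4, N 3, O 2, S 2, halogen 1):
  atom 1: C, bond orders sum to 1 (valence 4) → 3 H
  atom 2: O, bond orders sum to 2 (valence 2) → 0 H
  atom 3: C, bond orders sum to 4 (valence 4) → 0 H
  atom 4: C, bond orders sum to 4 (valence 4) → 0 H
  atom 5: C, bond orders sum to 3 (valence 4) → 1 H
  atom 6: C, bond orders sum to 1 (valence 4) → 3 H
  atom 7: C, bond orders sum to 4 (valence 4) → 0 H
  atom 8: O, bond orders sum to 2 (valence 2) → 0 H
  atom 9: N, bond orders sum to 1 (valence 3) → 2 H
  atom 10: C, bond orders sum to 3 (valence 4) → 1 H
  atom 11: C, bond orders sum to 3 (valence 4) → 1 H
  atom 12: C, bond orders sum to 3 (valence 4) → 1 H
  atom 13: C, bond orders sum to 4 (valence 4) → 0 H
  atom 14: C, bond orders sum to 3 (valence 4) → 1 H
  atom 15: O, bond orders sum to 2 (valence 2) → 0 H
Totals → C:11, H:13, N:1, O:3.
In Hill order: C11H13NO3.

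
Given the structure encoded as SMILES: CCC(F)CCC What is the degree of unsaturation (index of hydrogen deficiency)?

0

Molecular formula: C6H13F.
DoU = (2C + 2 + N − H − X) / 2, where X is the halogen count and O/S are ignored.
    = (2·6 + 2 + 0 − 13 − 1) / 2 = 0 / 2 = 0.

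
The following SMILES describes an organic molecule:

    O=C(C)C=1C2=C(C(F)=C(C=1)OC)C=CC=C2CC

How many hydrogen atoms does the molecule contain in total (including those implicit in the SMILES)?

15

Walk through each heavy atom and fill implicit hydrogens from standard valence (C 4, N 3, O 2, S 2, halogen 1):
  atom 1: O, bond orders sum to 2 (valence 2) → 0 H
  atom 2: C, bond orders sum to 4 (valence 4) → 0 H
  atom 3: C, bond orders sum to 1 (valence 4) → 3 H
  atom 4: C, bond orders sum to 4 (valence 4) → 0 H
  atom 5: C, bond orders sum to 4 (valence 4) → 0 H
  atom 6: C, bond orders sum to 4 (valence 4) → 0 H
  atom 7: C, bond orders sum to 4 (valence 4) → 0 H
  atom 8: F (halogen, monovalent) → 0 H
  atom 9: C, bond orders sum to 4 (valence 4) → 0 H
  atom 10: C, bond orders sum to 3 (valence 4) → 1 H
  atom 11: O, bond orders sum to 2 (valence 2) → 0 H
  atom 12: C, bond orders sum to 1 (valence 4) → 3 H
  atom 13: C, bond orders sum to 3 (valence 4) → 1 H
  atom 14: C, bond orders sum to 3 (valence 4) → 1 H
  atom 15: C, bond orders sum to 3 (valence 4) → 1 H
  atom 16: C, bond orders sum to 4 (valence 4) → 0 H
  atom 17: C, bond orders sum to 2 (valence 4) → 2 H
  atom 18: C, bond orders sum to 1 (valence 4) → 3 H
Total hydrogens: 15.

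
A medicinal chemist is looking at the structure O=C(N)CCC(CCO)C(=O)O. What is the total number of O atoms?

4

Scan the SMILES for O atoms (remember two-letter symbols like Cl and Br are single atoms).
Oxygen count: 4.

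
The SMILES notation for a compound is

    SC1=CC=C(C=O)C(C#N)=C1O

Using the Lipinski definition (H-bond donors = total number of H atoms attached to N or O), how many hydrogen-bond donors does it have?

Donors: find every N or O and count the H atoms it carries.
  atom 7 (O): bond orders sum to 2 → 0 H
  atom 10 (N): bond orders sum to 3 → 0 H
  atom 12 (O): bond orders sum to 1 → 1 H
Lipinski HBD = 1.

1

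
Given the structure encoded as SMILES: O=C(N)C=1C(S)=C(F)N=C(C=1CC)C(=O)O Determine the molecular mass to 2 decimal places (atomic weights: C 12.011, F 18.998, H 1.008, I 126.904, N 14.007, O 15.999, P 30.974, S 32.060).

First, the molecular formula is C9H9FN2O3S (counting implicit H from valence).
  C: 9 × 12.011 = 108.099
  F: 1 × 18.998 = 18.998
  H: 9 × 1.008 = 9.072
  N: 2 × 14.007 = 28.014
  O: 3 × 15.999 = 47.997
  S: 1 × 32.060 = 32.060
Sum: 9×12.011 + 1×18.998 + 9×1.008 + 2×14.007 + 3×15.999 + 1×32.060 = 244.240 → 244.24 g/mol.

244.24 g/mol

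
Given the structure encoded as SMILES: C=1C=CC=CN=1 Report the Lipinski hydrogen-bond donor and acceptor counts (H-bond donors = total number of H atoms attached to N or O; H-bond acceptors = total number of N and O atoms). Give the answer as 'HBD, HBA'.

Donors: find every N or O and count the H atoms it carries.
  atom 6 (N): bond orders sum to 3 → 0 H
Lipinski HBD = 0.
Acceptors: N atoms = 1, O atoms = 0 → HBA = 1.

0, 1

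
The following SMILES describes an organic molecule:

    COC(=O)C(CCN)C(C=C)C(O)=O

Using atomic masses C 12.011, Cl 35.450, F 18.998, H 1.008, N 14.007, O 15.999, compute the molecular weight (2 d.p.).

First, the molecular formula is C9H15NO4 (counting implicit H from valence).
  C: 9 × 12.011 = 108.099
  H: 15 × 1.008 = 15.120
  N: 1 × 14.007 = 14.007
  O: 4 × 15.999 = 63.996
Sum: 9×12.011 + 15×1.008 + 1×14.007 + 4×15.999 = 201.222 → 201.22 g/mol.

201.22 g/mol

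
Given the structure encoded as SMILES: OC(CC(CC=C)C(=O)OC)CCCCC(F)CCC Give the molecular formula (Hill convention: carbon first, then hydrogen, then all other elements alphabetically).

C16H29FO3

Walk through each heavy atom and fill implicit hydrogens from standard valence (C 4, N 3, O 2, S 2, halogen 1):
  atom 1: O, bond orders sum to 1 (valence 2) → 1 H
  atom 2: C, bond orders sum to 3 (valence 4) → 1 H
  atom 3: C, bond orders sum to 2 (valence 4) → 2 H
  atom 4: C, bond orders sum to 3 (valence 4) → 1 H
  atom 5: C, bond orders sum to 2 (valence 4) → 2 H
  atom 6: C, bond orders sum to 3 (valence 4) → 1 H
  atom 7: C, bond orders sum to 2 (valence 4) → 2 H
  atom 8: C, bond orders sum to 4 (valence 4) → 0 H
  atom 9: O, bond orders sum to 2 (valence 2) → 0 H
  atom 10: O, bond orders sum to 2 (valence 2) → 0 H
  atom 11: C, bond orders sum to 1 (valence 4) → 3 H
  atom 12: C, bond orders sum to 2 (valence 4) → 2 H
  atom 13: C, bond orders sum to 2 (valence 4) → 2 H
  atom 14: C, bond orders sum to 2 (valence 4) → 2 H
  atom 15: C, bond orders sum to 2 (valence 4) → 2 H
  atom 16: C, bond orders sum to 3 (valence 4) → 1 H
  atom 17: F (halogen, monovalent) → 0 H
  atom 18: C, bond orders sum to 2 (valence 4) → 2 H
  atom 19: C, bond orders sum to 2 (valence 4) → 2 H
  atom 20: C, bond orders sum to 1 (valence 4) → 3 H
Totals → C:16, H:29, F:1, O:3.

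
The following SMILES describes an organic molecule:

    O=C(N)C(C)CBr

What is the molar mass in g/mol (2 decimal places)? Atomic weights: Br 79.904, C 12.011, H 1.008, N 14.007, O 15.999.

First, the molecular formula is C4H8BrNO (counting implicit H from valence).
  Br: 1 × 79.904 = 79.904
  C: 4 × 12.011 = 48.044
  H: 8 × 1.008 = 8.064
  N: 1 × 14.007 = 14.007
  O: 1 × 15.999 = 15.999
Sum: 1×79.904 + 4×12.011 + 8×1.008 + 1×14.007 + 1×15.999 = 166.018 → 166.02 g/mol.

166.02 g/mol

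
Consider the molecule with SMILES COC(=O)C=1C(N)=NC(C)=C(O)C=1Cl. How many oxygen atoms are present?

3

Scan the SMILES for O atoms (remember two-letter symbols like Cl and Br are single atoms).
Oxygen count: 3.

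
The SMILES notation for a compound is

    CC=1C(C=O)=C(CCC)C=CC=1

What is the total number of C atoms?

11

Count every carbon token in the SMILES (each C, including those in ring-closure positions and inside branches).
Carbon count: 11.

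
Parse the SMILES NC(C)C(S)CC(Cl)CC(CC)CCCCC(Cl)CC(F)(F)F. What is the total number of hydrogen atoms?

Walk through each heavy atom and fill implicit hydrogens from standard valence (C 4, N 3, O 2, S 2, halogen 1):
  atom 1: N, bond orders sum to 1 (valence 3) → 2 H
  atom 2: C, bond orders sum to 3 (valence 4) → 1 H
  atom 3: C, bond orders sum to 1 (valence 4) → 3 H
  atom 4: C, bond orders sum to 3 (valence 4) → 1 H
  atom 5: S, bond orders sum to 1 (valence 2) → 1 H
  atom 6: C, bond orders sum to 2 (valence 4) → 2 H
  atom 7: C, bond orders sum to 3 (valence 4) → 1 H
  atom 8: Cl (halogen, monovalent) → 0 H
  atom 9: C, bond orders sum to 2 (valence 4) → 2 H
  atom 10: C, bond orders sum to 3 (valence 4) → 1 H
  atom 11: C, bond orders sum to 2 (valence 4) → 2 H
  atom 12: C, bond orders sum to 1 (valence 4) → 3 H
  atom 13: C, bond orders sum to 2 (valence 4) → 2 H
  atom 14: C, bond orders sum to 2 (valence 4) → 2 H
  atom 15: C, bond orders sum to 2 (valence 4) → 2 H
  atom 16: C, bond orders sum to 2 (valence 4) → 2 H
  atom 17: C, bond orders sum to 3 (valence 4) → 1 H
  atom 18: Cl (halogen, monovalent) → 0 H
  atom 19: C, bond orders sum to 2 (valence 4) → 2 H
  atom 20: C, bond orders sum to 4 (valence 4) → 0 H
  atom 21: F (halogen, monovalent) → 0 H
  atom 22: F (halogen, monovalent) → 0 H
  atom 23: F (halogen, monovalent) → 0 H
Total hydrogens: 30.

30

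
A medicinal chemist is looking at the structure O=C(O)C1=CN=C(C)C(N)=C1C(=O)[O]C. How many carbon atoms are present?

Count every carbon token in the SMILES (each C, including those in ring-closure positions and inside branches).
Carbon count: 9.

9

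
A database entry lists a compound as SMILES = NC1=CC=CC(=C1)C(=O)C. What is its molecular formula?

C8H9NO

Walk through each heavy atom and fill implicit hydrogens from standard valence (C 4, N 3, O 2, S 2, halogen 1):
  atom 1: N, bond orders sum to 1 (valence 3) → 2 H
  atom 2: C, bond orders sum to 4 (valence 4) → 0 H
  atom 3: C, bond orders sum to 3 (valence 4) → 1 H
  atom 4: C, bond orders sum to 3 (valence 4) → 1 H
  atom 5: C, bond orders sum to 3 (valence 4) → 1 H
  atom 6: C, bond orders sum to 4 (valence 4) → 0 H
  atom 7: C, bond orders sum to 3 (valence 4) → 1 H
  atom 8: C, bond orders sum to 4 (valence 4) → 0 H
  atom 9: O, bond orders sum to 2 (valence 2) → 0 H
  atom 10: C, bond orders sum to 1 (valence 4) → 3 H
Totals → C:8, H:9, N:1, O:1.
In Hill order: C8H9NO.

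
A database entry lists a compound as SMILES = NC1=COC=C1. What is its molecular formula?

Walk through each heavy atom and fill implicit hydrogens from standard valence (C 4, N 3, O 2, S 2, halogen 1):
  atom 1: N, bond orders sum to 1 (valence 3) → 2 H
  atom 2: C, bond orders sum to 4 (valence 4) → 0 H
  atom 3: C, bond orders sum to 3 (valence 4) → 1 H
  atom 4: O, bond orders sum to 2 (valence 2) → 0 H
  atom 5: C, bond orders sum to 3 (valence 4) → 1 H
  atom 6: C, bond orders sum to 3 (valence 4) → 1 H
Totals → C:4, H:5, N:1, O:1.

C4H5NO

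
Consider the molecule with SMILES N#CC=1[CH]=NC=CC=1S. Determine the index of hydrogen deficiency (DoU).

Molecular formula: C6H4N2S.
DoU = (2C + 2 + N − H − X) / 2, where X is the halogen count and O/S are ignored.
    = (2·6 + 2 + 2 − 4 − 0) / 2 = 12 / 2 = 6.

6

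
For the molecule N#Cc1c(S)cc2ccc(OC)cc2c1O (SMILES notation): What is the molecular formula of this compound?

C12H9NO2S

Walk through each heavy atom and fill implicit hydrogens from standard valence (C 4, N 3, O 2, S 2, halogen 1); for lowercase aromatic atoms, an aromatic c carries 1 H when it has two neighbours and 0 H with three, and aromatic n carries 0 H:
  atom 1: N, bond orders sum to 3 (valence 3) → 0 H
  atom 2: C, bond orders sum to 4 (valence 4) → 0 H
  atom 3: aromatic c, 3 neighbours → 0 H
  atom 4: aromatic c, 3 neighbours → 0 H
  atom 5: S, bond orders sum to 1 (valence 2) → 1 H
  atom 6: aromatic c, 2 neighbours → 1 H
  atom 7: aromatic c, 3 neighbours → 0 H
  atom 8: aromatic c, 2 neighbours → 1 H
  atom 9: aromatic c, 2 neighbours → 1 H
  atom 10: aromatic c, 3 neighbours → 0 H
  atom 11: O, bond orders sum to 2 (valence 2) → 0 H
  atom 12: C, bond orders sum to 1 (valence 4) → 3 H
  atom 13: aromatic c, 2 neighbours → 1 H
  atom 14: aromatic c, 3 neighbours → 0 H
  atom 15: aromatic c, 3 neighbours → 0 H
  atom 16: O, bond orders sum to 1 (valence 2) → 1 H
Totals → C:12, H:9, N:1, O:2, S:1.
In Hill order: C12H9NO2S.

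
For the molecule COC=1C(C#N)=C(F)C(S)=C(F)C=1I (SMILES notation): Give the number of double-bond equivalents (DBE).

Degree of unsaturation = (number of rings) + (number of π bonds).
Ring closures in the SMILES: 1.
π bonds: 3 double bonds (each 1 DoU), 1 triple bond (each 2 DoU) → 5 DoU from unsaturation.
Total DoU = 1 + 5 = 6.

6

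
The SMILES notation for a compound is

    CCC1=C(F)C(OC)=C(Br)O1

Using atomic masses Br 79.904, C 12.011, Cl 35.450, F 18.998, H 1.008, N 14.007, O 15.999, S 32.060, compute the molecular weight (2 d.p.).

First, the molecular formula is C7H8BrFO2 (counting implicit H from valence).
  Br: 1 × 79.904 = 79.904
  C: 7 × 12.011 = 84.077
  F: 1 × 18.998 = 18.998
  H: 8 × 1.008 = 8.064
  O: 2 × 15.999 = 31.998
Sum: 1×79.904 + 7×12.011 + 1×18.998 + 8×1.008 + 2×15.999 = 223.041 → 223.04 g/mol.

223.04 g/mol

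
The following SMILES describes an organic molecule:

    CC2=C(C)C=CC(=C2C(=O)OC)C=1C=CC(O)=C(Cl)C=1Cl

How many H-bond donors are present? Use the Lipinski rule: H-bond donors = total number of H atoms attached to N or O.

Donors: find every N or O and count the H atoms it carries.
  atom 10 (O): bond orders sum to 2 → 0 H
  atom 11 (O): bond orders sum to 2 → 0 H
  atom 17 (O): bond orders sum to 1 → 1 H
Lipinski HBD = 1.

1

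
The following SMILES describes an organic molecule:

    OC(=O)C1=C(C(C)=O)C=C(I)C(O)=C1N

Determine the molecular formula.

C9H8INO4

Walk through each heavy atom and fill implicit hydrogens from standard valence (C 4, N 3, O 2, S 2, halogen 1):
  atom 1: O, bond orders sum to 1 (valence 2) → 1 H
  atom 2: C, bond orders sum to 4 (valence 4) → 0 H
  atom 3: O, bond orders sum to 2 (valence 2) → 0 H
  atom 4: C, bond orders sum to 4 (valence 4) → 0 H
  atom 5: C, bond orders sum to 4 (valence 4) → 0 H
  atom 6: C, bond orders sum to 4 (valence 4) → 0 H
  atom 7: C, bond orders sum to 1 (valence 4) → 3 H
  atom 8: O, bond orders sum to 2 (valence 2) → 0 H
  atom 9: C, bond orders sum to 3 (valence 4) → 1 H
  atom 10: C, bond orders sum to 4 (valence 4) → 0 H
  atom 11: I (halogen, monovalent) → 0 H
  atom 12: C, bond orders sum to 4 (valence 4) → 0 H
  atom 13: O, bond orders sum to 1 (valence 2) → 1 H
  atom 14: C, bond orders sum to 4 (valence 4) → 0 H
  atom 15: N, bond orders sum to 1 (valence 3) → 2 H
Totals → C:9, H:8, I:1, N:1, O:4.
In Hill order: C9H8INO4.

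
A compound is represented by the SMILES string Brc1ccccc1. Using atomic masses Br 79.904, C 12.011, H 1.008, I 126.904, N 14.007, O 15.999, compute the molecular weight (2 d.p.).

157.01 g/mol

First, the molecular formula is C6H5Br (counting implicit H from valence).
  Br: 1 × 79.904 = 79.904
  C: 6 × 12.011 = 72.066
  H: 5 × 1.008 = 5.040
Sum: 1×79.904 + 6×12.011 + 5×1.008 = 157.010 → 157.01 g/mol.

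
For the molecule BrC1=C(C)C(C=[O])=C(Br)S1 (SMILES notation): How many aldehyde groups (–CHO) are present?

The aldehyde motif appears at heavy-atom position 6 in the SMILES.
Aldehyde count: 1.

1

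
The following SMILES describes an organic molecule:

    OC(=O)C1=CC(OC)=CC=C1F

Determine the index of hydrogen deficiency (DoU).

Degree of unsaturation = (number of rings) + (number of π bonds).
Ring closures in the SMILES: 1.
π bonds: 4 double bonds (each 1 DoU) → 4 DoU from unsaturation.
Total DoU = 1 + 4 = 5.

5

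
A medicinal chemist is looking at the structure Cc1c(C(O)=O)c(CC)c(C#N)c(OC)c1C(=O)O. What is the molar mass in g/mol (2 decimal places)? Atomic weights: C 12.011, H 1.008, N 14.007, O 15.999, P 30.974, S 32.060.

263.25 g/mol

First, the molecular formula is C13H13NO5 (counting implicit H from valence).
  C: 13 × 12.011 = 156.143
  H: 13 × 1.008 = 13.104
  N: 1 × 14.007 = 14.007
  O: 5 × 15.999 = 79.995
Sum: 13×12.011 + 13×1.008 + 1×14.007 + 5×15.999 = 263.249 → 263.25 g/mol.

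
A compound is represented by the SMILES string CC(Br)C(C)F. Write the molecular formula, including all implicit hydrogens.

Walk through each heavy atom and fill implicit hydrogens from standard valence (C 4, N 3, O 2, S 2, halogen 1):
  atom 1: C, bond orders sum to 1 (valence 4) → 3 H
  atom 2: C, bond orders sum to 3 (valence 4) → 1 H
  atom 3: Br (halogen, monovalent) → 0 H
  atom 4: C, bond orders sum to 3 (valence 4) → 1 H
  atom 5: C, bond orders sum to 1 (valence 4) → 3 H
  atom 6: F (halogen, monovalent) → 0 H
Totals → C:4, H:8, Br:1, F:1.

C4H8BrF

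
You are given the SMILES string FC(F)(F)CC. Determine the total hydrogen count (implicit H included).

5

Walk through each heavy atom and fill implicit hydrogens from standard valence (C 4, N 3, O 2, S 2, halogen 1):
  atom 1: F (halogen, monovalent) → 0 H
  atom 2: C, bond orders sum to 4 (valence 4) → 0 H
  atom 3: F (halogen, monovalent) → 0 H
  atom 4: F (halogen, monovalent) → 0 H
  atom 5: C, bond orders sum to 2 (valence 4) → 2 H
  atom 6: C, bond orders sum to 1 (valence 4) → 3 H
Total hydrogens: 5.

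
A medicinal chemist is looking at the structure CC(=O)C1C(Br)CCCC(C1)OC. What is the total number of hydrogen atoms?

Walk through each heavy atom and fill implicit hydrogens from standard valence (C 4, N 3, O 2, S 2, halogen 1):
  atom 1: C, bond orders sum to 1 (valence 4) → 3 H
  atom 2: C, bond orders sum to 4 (valence 4) → 0 H
  atom 3: O, bond orders sum to 2 (valence 2) → 0 H
  atom 4: C, bond orders sum to 3 (valence 4) → 1 H
  atom 5: C, bond orders sum to 3 (valence 4) → 1 H
  atom 6: Br (halogen, monovalent) → 0 H
  atom 7: C, bond orders sum to 2 (valence 4) → 2 H
  atom 8: C, bond orders sum to 2 (valence 4) → 2 H
  atom 9: C, bond orders sum to 2 (valence 4) → 2 H
  atom 10: C, bond orders sum to 3 (valence 4) → 1 H
  atom 11: C, bond orders sum to 2 (valence 4) → 2 H
  atom 12: O, bond orders sum to 2 (valence 2) → 0 H
  atom 13: C, bond orders sum to 1 (valence 4) → 3 H
Total hydrogens: 17.

17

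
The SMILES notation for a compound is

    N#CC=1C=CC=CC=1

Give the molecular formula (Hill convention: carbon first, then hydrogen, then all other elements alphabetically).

Walk through each heavy atom and fill implicit hydrogens from standard valence (C 4, N 3, O 2, S 2, halogen 1):
  atom 1: N, bond orders sum to 3 (valence 3) → 0 H
  atom 2: C, bond orders sum to 4 (valence 4) → 0 H
  atom 3: C, bond orders sum to 4 (valence 4) → 0 H
  atom 4: C, bond orders sum to 3 (valence 4) → 1 H
  atom 5: C, bond orders sum to 3 (valence 4) → 1 H
  atom 6: C, bond orders sum to 3 (valence 4) → 1 H
  atom 7: C, bond orders sum to 3 (valence 4) → 1 H
  atom 8: C, bond orders sum to 3 (valence 4) → 1 H
Totals → C:7, H:5, N:1.
In Hill order: C7H5N.

C7H5N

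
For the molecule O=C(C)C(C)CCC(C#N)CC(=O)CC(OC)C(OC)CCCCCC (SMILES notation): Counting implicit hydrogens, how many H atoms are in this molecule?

37

Walk through each heavy atom and fill implicit hydrogens from standard valence (C 4, N 3, O 2, S 2, halogen 1):
  atom 1: O, bond orders sum to 2 (valence 2) → 0 H
  atom 2: C, bond orders sum to 4 (valence 4) → 0 H
  atom 3: C, bond orders sum to 1 (valence 4) → 3 H
  atom 4: C, bond orders sum to 3 (valence 4) → 1 H
  atom 5: C, bond orders sum to 1 (valence 4) → 3 H
  atom 6: C, bond orders sum to 2 (valence 4) → 2 H
  atom 7: C, bond orders sum to 2 (valence 4) → 2 H
  atom 8: C, bond orders sum to 3 (valence 4) → 1 H
  atom 9: C, bond orders sum to 4 (valence 4) → 0 H
  atom 10: N, bond orders sum to 3 (valence 3) → 0 H
  atom 11: C, bond orders sum to 2 (valence 4) → 2 H
  atom 12: C, bond orders sum to 4 (valence 4) → 0 H
  atom 13: O, bond orders sum to 2 (valence 2) → 0 H
  atom 14: C, bond orders sum to 2 (valence 4) → 2 H
  atom 15: C, bond orders sum to 3 (valence 4) → 1 H
  atom 16: O, bond orders sum to 2 (valence 2) → 0 H
  atom 17: C, bond orders sum to 1 (valence 4) → 3 H
  atom 18: C, bond orders sum to 3 (valence 4) → 1 H
  atom 19: O, bond orders sum to 2 (valence 2) → 0 H
  atom 20: C, bond orders sum to 1 (valence 4) → 3 H
  atom 21: C, bond orders sum to 2 (valence 4) → 2 H
  atom 22: C, bond orders sum to 2 (valence 4) → 2 H
  atom 23: C, bond orders sum to 2 (valence 4) → 2 H
  atom 24: C, bond orders sum to 2 (valence 4) → 2 H
  atom 25: C, bond orders sum to 2 (valence 4) → 2 H
  atom 26: C, bond orders sum to 1 (valence 4) → 3 H
Total hydrogens: 37.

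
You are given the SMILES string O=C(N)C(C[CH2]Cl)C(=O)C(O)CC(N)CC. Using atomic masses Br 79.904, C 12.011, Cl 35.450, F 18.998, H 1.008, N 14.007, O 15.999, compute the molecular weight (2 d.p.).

First, the molecular formula is C10H19ClN2O3 (counting implicit H from valence).
  C: 10 × 12.011 = 120.110
  Cl: 1 × 35.450 = 35.450
  H: 19 × 1.008 = 19.152
  N: 2 × 14.007 = 28.014
  O: 3 × 15.999 = 47.997
Sum: 10×12.011 + 1×35.450 + 19×1.008 + 2×14.007 + 3×15.999 = 250.723 → 250.72 g/mol.

250.72 g/mol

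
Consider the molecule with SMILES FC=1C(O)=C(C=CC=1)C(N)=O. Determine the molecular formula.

C7H6FNO2

Walk through each heavy atom and fill implicit hydrogens from standard valence (C 4, N 3, O 2, S 2, halogen 1):
  atom 1: F (halogen, monovalent) → 0 H
  atom 2: C, bond orders sum to 4 (valence 4) → 0 H
  atom 3: C, bond orders sum to 4 (valence 4) → 0 H
  atom 4: O, bond orders sum to 1 (valence 2) → 1 H
  atom 5: C, bond orders sum to 4 (valence 4) → 0 H
  atom 6: C, bond orders sum to 3 (valence 4) → 1 H
  atom 7: C, bond orders sum to 3 (valence 4) → 1 H
  atom 8: C, bond orders sum to 3 (valence 4) → 1 H
  atom 9: C, bond orders sum to 4 (valence 4) → 0 H
  atom 10: N, bond orders sum to 1 (valence 3) → 2 H
  atom 11: O, bond orders sum to 2 (valence 2) → 0 H
Totals → C:7, H:6, F:1, N:1, O:2.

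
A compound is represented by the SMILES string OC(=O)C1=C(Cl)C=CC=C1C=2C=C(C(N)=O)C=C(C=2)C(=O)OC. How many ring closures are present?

2

In SMILES, each pair of matching ring-closure digits denotes one ring-closing bond; the number of such bonds equals the number of independent rings.
Ring-closure bonds here: 2.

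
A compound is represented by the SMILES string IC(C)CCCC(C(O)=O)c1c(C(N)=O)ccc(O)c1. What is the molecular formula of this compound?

C14H18INO4

Walk through each heavy atom and fill implicit hydrogens from standard valence (C 4, N 3, O 2, S 2, halogen 1); for lowercase aromatic atoms, an aromatic c carries 1 H when it has two neighbours and 0 H with three, and aromatic n carries 0 H:
  atom 1: I (halogen, monovalent) → 0 H
  atom 2: C, bond orders sum to 3 (valence 4) → 1 H
  atom 3: C, bond orders sum to 1 (valence 4) → 3 H
  atom 4: C, bond orders sum to 2 (valence 4) → 2 H
  atom 5: C, bond orders sum to 2 (valence 4) → 2 H
  atom 6: C, bond orders sum to 2 (valence 4) → 2 H
  atom 7: C, bond orders sum to 3 (valence 4) → 1 H
  atom 8: C, bond orders sum to 4 (valence 4) → 0 H
  atom 9: O, bond orders sum to 1 (valence 2) → 1 H
  atom 10: O, bond orders sum to 2 (valence 2) → 0 H
  atom 11: aromatic c, 3 neighbours → 0 H
  atom 12: aromatic c, 3 neighbours → 0 H
  atom 13: C, bond orders sum to 4 (valence 4) → 0 H
  atom 14: N, bond orders sum to 1 (valence 3) → 2 H
  atom 15: O, bond orders sum to 2 (valence 2) → 0 H
  atom 16: aromatic c, 2 neighbours → 1 H
  atom 17: aromatic c, 2 neighbours → 1 H
  atom 18: aromatic c, 3 neighbours → 0 H
  atom 19: O, bond orders sum to 1 (valence 2) → 1 H
  atom 20: aromatic c, 2 neighbours → 1 H
Totals → C:14, H:18, I:1, N:1, O:4.
In Hill order: C14H18INO4.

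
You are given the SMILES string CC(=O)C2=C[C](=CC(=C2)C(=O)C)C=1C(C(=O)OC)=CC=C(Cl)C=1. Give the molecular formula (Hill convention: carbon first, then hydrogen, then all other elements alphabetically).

C18H15ClO4

Walk through each heavy atom and fill implicit hydrogens from standard valence (C 4, N 3, O 2, S 2, halogen 1):
  atom 1: C, bond orders sum to 1 (valence 4) → 3 H
  atom 2: C, bond orders sum to 4 (valence 4) → 0 H
  atom 3: O, bond orders sum to 2 (valence 2) → 0 H
  atom 4: C, bond orders sum to 4 (valence 4) → 0 H
  atom 5: C, bond orders sum to 3 (valence 4) → 1 H
  atom 6: C with explicit H count 0
  atom 7: C, bond orders sum to 3 (valence 4) → 1 H
  atom 8: C, bond orders sum to 4 (valence 4) → 0 H
  atom 9: C, bond orders sum to 3 (valence 4) → 1 H
  atom 10: C, bond orders sum to 4 (valence 4) → 0 H
  atom 11: O, bond orders sum to 2 (valence 2) → 0 H
  atom 12: C, bond orders sum to 1 (valence 4) → 3 H
  atom 13: C, bond orders sum to 4 (valence 4) → 0 H
  atom 14: C, bond orders sum to 4 (valence 4) → 0 H
  atom 15: C, bond orders sum to 4 (valence 4) → 0 H
  atom 16: O, bond orders sum to 2 (valence 2) → 0 H
  atom 17: O, bond orders sum to 2 (valence 2) → 0 H
  atom 18: C, bond orders sum to 1 (valence 4) → 3 H
  atom 19: C, bond orders sum to 3 (valence 4) → 1 H
  atom 20: C, bond orders sum to 3 (valence 4) → 1 H
  atom 21: C, bond orders sum to 4 (valence 4) → 0 H
  atom 22: Cl (halogen, monovalent) → 0 H
  atom 23: C, bond orders sum to 3 (valence 4) → 1 H
Totals → C:18, H:15, Cl:1, O:4.
In Hill order: C18H15ClO4.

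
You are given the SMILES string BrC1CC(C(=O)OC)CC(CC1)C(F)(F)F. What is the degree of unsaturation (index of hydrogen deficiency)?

Degree of unsaturation = (number of rings) + (number of π bonds).
Ring closures in the SMILES: 1.
π bonds: 1 double bond (each 1 DoU) → 1 DoU from unsaturation.
Total DoU = 1 + 1 = 2.

2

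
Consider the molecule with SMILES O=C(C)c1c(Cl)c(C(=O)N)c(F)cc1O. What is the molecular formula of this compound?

C9H7ClFNO3

Walk through each heavy atom and fill implicit hydrogens from standard valence (C 4, N 3, O 2, S 2, halogen 1); for lowercase aromatic atoms, an aromatic c carries 1 H when it has two neighbours and 0 H with three, and aromatic n carries 0 H:
  atom 1: O, bond orders sum to 2 (valence 2) → 0 H
  atom 2: C, bond orders sum to 4 (valence 4) → 0 H
  atom 3: C, bond orders sum to 1 (valence 4) → 3 H
  atom 4: aromatic c, 3 neighbours → 0 H
  atom 5: aromatic c, 3 neighbours → 0 H
  atom 6: Cl (halogen, monovalent) → 0 H
  atom 7: aromatic c, 3 neighbours → 0 H
  atom 8: C, bond orders sum to 4 (valence 4) → 0 H
  atom 9: O, bond orders sum to 2 (valence 2) → 0 H
  atom 10: N, bond orders sum to 1 (valence 3) → 2 H
  atom 11: aromatic c, 3 neighbours → 0 H
  atom 12: F (halogen, monovalent) → 0 H
  atom 13: aromatic c, 2 neighbours → 1 H
  atom 14: aromatic c, 3 neighbours → 0 H
  atom 15: O, bond orders sum to 1 (valence 2) → 1 H
Totals → C:9, H:7, Cl:1, F:1, N:1, O:3.
In Hill order: C9H7ClFNO3.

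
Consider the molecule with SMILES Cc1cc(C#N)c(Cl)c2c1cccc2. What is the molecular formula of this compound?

Walk through each heavy atom and fill implicit hydrogens from standard valence (C 4, N 3, O 2, S 2, halogen 1); for lowercase aromatic atoms, an aromatic c carries 1 H when it has two neighbours and 0 H with three, and aromatic n carries 0 H:
  atom 1: C, bond orders sum to 1 (valence 4) → 3 H
  atom 2: aromatic c, 3 neighbours → 0 H
  atom 3: aromatic c, 2 neighbours → 1 H
  atom 4: aromatic c, 3 neighbours → 0 H
  atom 5: C, bond orders sum to 4 (valence 4) → 0 H
  atom 6: N, bond orders sum to 3 (valence 3) → 0 H
  atom 7: aromatic c, 3 neighbours → 0 H
  atom 8: Cl (halogen, monovalent) → 0 H
  atom 9: aromatic c, 3 neighbours → 0 H
  atom 10: aromatic c, 3 neighbours → 0 H
  atom 11: aromatic c, 2 neighbours → 1 H
  atom 12: aromatic c, 2 neighbours → 1 H
  atom 13: aromatic c, 2 neighbours → 1 H
  atom 14: aromatic c, 2 neighbours → 1 H
Totals → C:12, H:8, Cl:1, N:1.

C12H8ClN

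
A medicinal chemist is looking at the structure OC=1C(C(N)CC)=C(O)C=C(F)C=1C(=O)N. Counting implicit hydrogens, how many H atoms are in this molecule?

13

Walk through each heavy atom and fill implicit hydrogens from standard valence (C 4, N 3, O 2, S 2, halogen 1):
  atom 1: O, bond orders sum to 1 (valence 2) → 1 H
  atom 2: C, bond orders sum to 4 (valence 4) → 0 H
  atom 3: C, bond orders sum to 4 (valence 4) → 0 H
  atom 4: C, bond orders sum to 3 (valence 4) → 1 H
  atom 5: N, bond orders sum to 1 (valence 3) → 2 H
  atom 6: C, bond orders sum to 2 (valence 4) → 2 H
  atom 7: C, bond orders sum to 1 (valence 4) → 3 H
  atom 8: C, bond orders sum to 4 (valence 4) → 0 H
  atom 9: O, bond orders sum to 1 (valence 2) → 1 H
  atom 10: C, bond orders sum to 3 (valence 4) → 1 H
  atom 11: C, bond orders sum to 4 (valence 4) → 0 H
  atom 12: F (halogen, monovalent) → 0 H
  atom 13: C, bond orders sum to 4 (valence 4) → 0 H
  atom 14: C, bond orders sum to 4 (valence 4) → 0 H
  atom 15: O, bond orders sum to 2 (valence 2) → 0 H
  atom 16: N, bond orders sum to 1 (valence 3) → 2 H
Total hydrogens: 13.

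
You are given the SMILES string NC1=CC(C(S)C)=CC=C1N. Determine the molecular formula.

Walk through each heavy atom and fill implicit hydrogens from standard valence (C 4, N 3, O 2, S 2, halogen 1):
  atom 1: N, bond orders sum to 1 (valence 3) → 2 H
  atom 2: C, bond orders sum to 4 (valence 4) → 0 H
  atom 3: C, bond orders sum to 3 (valence 4) → 1 H
  atom 4: C, bond orders sum to 4 (valence 4) → 0 H
  atom 5: C, bond orders sum to 3 (valence 4) → 1 H
  atom 6: S, bond orders sum to 1 (valence 2) → 1 H
  atom 7: C, bond orders sum to 1 (valence 4) → 3 H
  atom 8: C, bond orders sum to 3 (valence 4) → 1 H
  atom 9: C, bond orders sum to 3 (valence 4) → 1 H
  atom 10: C, bond orders sum to 4 (valence 4) → 0 H
  atom 11: N, bond orders sum to 1 (valence 3) → 2 H
Totals → C:8, H:12, N:2, S:1.
In Hill order: C8H12N2S.

C8H12N2S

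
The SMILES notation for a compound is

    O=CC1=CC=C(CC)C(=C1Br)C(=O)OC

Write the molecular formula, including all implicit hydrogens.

C11H11BrO3

Walk through each heavy atom and fill implicit hydrogens from standard valence (C 4, N 3, O 2, S 2, halogen 1):
  atom 1: O, bond orders sum to 2 (valence 2) → 0 H
  atom 2: C, bond orders sum to 3 (valence 4) → 1 H
  atom 3: C, bond orders sum to 4 (valence 4) → 0 H
  atom 4: C, bond orders sum to 3 (valence 4) → 1 H
  atom 5: C, bond orders sum to 3 (valence 4) → 1 H
  atom 6: C, bond orders sum to 4 (valence 4) → 0 H
  atom 7: C, bond orders sum to 2 (valence 4) → 2 H
  atom 8: C, bond orders sum to 1 (valence 4) → 3 H
  atom 9: C, bond orders sum to 4 (valence 4) → 0 H
  atom 10: C, bond orders sum to 4 (valence 4) → 0 H
  atom 11: Br (halogen, monovalent) → 0 H
  atom 12: C, bond orders sum to 4 (valence 4) → 0 H
  atom 13: O, bond orders sum to 2 (valence 2) → 0 H
  atom 14: O, bond orders sum to 2 (valence 2) → 0 H
  atom 15: C, bond orders sum to 1 (valence 4) → 3 H
Totals → C:11, H:11, Br:1, O:3.
In Hill order: C11H11BrO3.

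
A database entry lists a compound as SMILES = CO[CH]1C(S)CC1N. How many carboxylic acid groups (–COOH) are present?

0

Scan the SMILES for the carboxylic acid motif — none present.
Groups that are present: 1 ether, 1 primary amine, 1 thiol.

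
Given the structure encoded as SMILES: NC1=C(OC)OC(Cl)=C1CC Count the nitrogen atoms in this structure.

1

Scan the SMILES for N atoms (remember two-letter symbols like Cl and Br are single atoms).
Nitrogen count: 1.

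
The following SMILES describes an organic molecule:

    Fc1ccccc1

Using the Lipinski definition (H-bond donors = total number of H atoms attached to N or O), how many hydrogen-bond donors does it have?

Donors: find every N or O and count the H atoms it carries.
  (no N or O atoms present)
Lipinski HBD = 0.

0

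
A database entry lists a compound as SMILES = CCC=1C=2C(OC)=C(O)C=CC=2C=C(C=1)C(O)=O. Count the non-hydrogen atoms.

18

Every atom symbol written in the SMILES (organic subset) is one heavy atom; implicit H are not written.
Heavy atoms by element → C:14, O:4.
Total: 18.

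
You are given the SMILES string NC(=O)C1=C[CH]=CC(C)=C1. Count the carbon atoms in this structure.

Count every carbon token in the SMILES (each C, including those in ring-closure positions and inside branches).
Carbon count: 8.

8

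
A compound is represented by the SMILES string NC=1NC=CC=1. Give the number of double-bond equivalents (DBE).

3

Molecular formula: C4H6N2.
DoU = (2C + 2 + N − H − X) / 2, where X is the halogen count and O/S are ignored.
    = (2·4 + 2 + 2 − 6 − 0) / 2 = 6 / 2 = 3.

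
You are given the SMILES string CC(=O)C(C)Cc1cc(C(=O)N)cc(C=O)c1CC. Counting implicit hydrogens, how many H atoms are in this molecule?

19

Walk through each heavy atom and fill implicit hydrogens from standard valence (C 4, N 3, O 2, S 2, halogen 1); for lowercase aromatic atoms, an aromatic c carries 1 H when it has two neighbours and 0 H with three, and aromatic n carries 0 H:
  atom 1: C, bond orders sum to 1 (valence 4) → 3 H
  atom 2: C, bond orders sum to 4 (valence 4) → 0 H
  atom 3: O, bond orders sum to 2 (valence 2) → 0 H
  atom 4: C, bond orders sum to 3 (valence 4) → 1 H
  atom 5: C, bond orders sum to 1 (valence 4) → 3 H
  atom 6: C, bond orders sum to 2 (valence 4) → 2 H
  atom 7: aromatic c, 3 neighbours → 0 H
  atom 8: aromatic c, 2 neighbours → 1 H
  atom 9: aromatic c, 3 neighbours → 0 H
  atom 10: C, bond orders sum to 4 (valence 4) → 0 H
  atom 11: O, bond orders sum to 2 (valence 2) → 0 H
  atom 12: N, bond orders sum to 1 (valence 3) → 2 H
  atom 13: aromatic c, 2 neighbours → 1 H
  atom 14: aromatic c, 3 neighbours → 0 H
  atom 15: C, bond orders sum to 3 (valence 4) → 1 H
  atom 16: O, bond orders sum to 2 (valence 2) → 0 H
  atom 17: aromatic c, 3 neighbours → 0 H
  atom 18: C, bond orders sum to 2 (valence 4) → 2 H
  atom 19: C, bond orders sum to 1 (valence 4) → 3 H
Total hydrogens: 19.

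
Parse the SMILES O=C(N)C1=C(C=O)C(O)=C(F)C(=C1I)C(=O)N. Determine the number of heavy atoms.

Every atom symbol written in the SMILES (organic subset) is one heavy atom; implicit H are not written.
Heavy atoms by element → C:9, F:1, I:1, N:2, O:4.
Total: 17.

17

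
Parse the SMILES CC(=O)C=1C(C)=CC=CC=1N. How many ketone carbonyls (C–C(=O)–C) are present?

1

The ketone motif appears at heavy-atom position 2 in the SMILES.
Other groups present: 1 primary amine.
Ketone count: 1.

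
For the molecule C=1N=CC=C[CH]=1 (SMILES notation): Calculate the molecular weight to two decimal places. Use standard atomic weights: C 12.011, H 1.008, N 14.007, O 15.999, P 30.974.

79.10 g/mol

First, the molecular formula is C5H5N (counting implicit H from valence).
  C: 5 × 12.011 = 60.055
  H: 5 × 1.008 = 5.040
  N: 1 × 14.007 = 14.007
Sum: 5×12.011 + 5×1.008 + 1×14.007 = 79.102 → 79.10 g/mol.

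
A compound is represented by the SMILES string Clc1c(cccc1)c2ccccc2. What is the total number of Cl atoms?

1

Scan the SMILES for Cl atoms (remember two-letter symbols like Cl and Br are single atoms).
Chlorine count: 1.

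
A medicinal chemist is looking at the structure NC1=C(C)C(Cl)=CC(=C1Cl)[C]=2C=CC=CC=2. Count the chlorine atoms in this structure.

Scan the SMILES for Cl atoms (remember two-letter symbols like Cl and Br are single atoms).
Chlorine count: 2.

2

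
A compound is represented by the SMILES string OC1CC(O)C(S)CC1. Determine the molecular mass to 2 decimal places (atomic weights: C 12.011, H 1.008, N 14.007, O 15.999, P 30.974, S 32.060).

First, the molecular formula is C6H12O2S (counting implicit H from valence).
  C: 6 × 12.011 = 72.066
  H: 12 × 1.008 = 12.096
  O: 2 × 15.999 = 31.998
  S: 1 × 32.060 = 32.060
Sum: 6×12.011 + 12×1.008 + 2×15.999 + 1×32.060 = 148.220 → 148.22 g/mol.

148.22 g/mol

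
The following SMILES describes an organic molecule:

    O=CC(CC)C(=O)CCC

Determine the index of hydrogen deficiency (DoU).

Degree of unsaturation = (number of rings) + (number of π bonds).
Ring closures in the SMILES: 0.
π bonds: 2 double bonds (each 1 DoU) → 2 DoU from unsaturation.
Total DoU = 0 + 2 = 2.

2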